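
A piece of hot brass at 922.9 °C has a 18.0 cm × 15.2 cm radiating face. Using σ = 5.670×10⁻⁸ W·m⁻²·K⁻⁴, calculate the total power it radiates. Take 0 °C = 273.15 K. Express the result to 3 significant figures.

P ≈ 3.17×10³ W

T = 922.9 °C + 273.15 = 1196.05 K.
Area A = 0.180 × 0.152 = 0.02736 m².
P = σAT⁴ = 5.670×10⁻⁸ × 0.02736 × (1196.05)⁴ = 3.17×10³ W.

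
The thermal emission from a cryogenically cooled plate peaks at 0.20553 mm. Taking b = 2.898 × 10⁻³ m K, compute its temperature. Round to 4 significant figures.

Wien's law gives T = b/λ_max = (2.898×10⁻³ m·K)/(2.0553×10⁻⁴ m) = 14.10 K.

T ≈ 14.10 K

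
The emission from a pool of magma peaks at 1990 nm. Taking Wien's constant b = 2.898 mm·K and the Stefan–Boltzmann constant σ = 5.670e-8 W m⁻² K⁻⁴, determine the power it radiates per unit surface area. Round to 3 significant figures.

Wien's law: T = b/λ_max = 2.898×10⁻³/1.990×10⁻⁶ = 1456.28 K.
Then I = σT⁴ = 5.670×10⁻⁸×(1456.28)⁴ = 2.55×10⁵ W/m².

I ≈ 2.55×10⁵ W/m²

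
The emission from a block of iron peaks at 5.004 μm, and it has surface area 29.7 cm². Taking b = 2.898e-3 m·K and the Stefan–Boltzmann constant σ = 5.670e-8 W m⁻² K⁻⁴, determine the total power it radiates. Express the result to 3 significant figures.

P ≈ 18.9 W

Wien's law: T = b/λ_max = 2.898×10⁻³/5.004×10⁻⁶ = 579.137 K.
Area A = 29.7 cm² = 2.97×10⁻³ m².
Then P = σAT⁴ = 5.670×10⁻⁸×2.97×10⁻³×(579.137)⁴ = 18.9 W.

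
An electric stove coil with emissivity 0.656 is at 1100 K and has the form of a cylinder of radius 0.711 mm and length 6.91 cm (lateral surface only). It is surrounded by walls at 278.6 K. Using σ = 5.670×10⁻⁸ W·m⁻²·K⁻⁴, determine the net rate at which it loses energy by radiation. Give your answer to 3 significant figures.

Net loss ≈ 16.7 W

Lateral area A = 2πrL = 2π×7.11×10⁻⁴×0.0691 = 3.08694×10⁻⁴ m².
Net radiated power P_net = εσA(T⁴ − T₀⁴) = 0.656×5.670×10⁻⁸×3.08694×10⁻⁴×(1100⁴ − 278.6⁴).
T⁴ − T₀⁴ = 1.46410×10¹² − 6.02455×10⁹ = 1.45808×10¹² K⁴, so P_net = 16.7 W.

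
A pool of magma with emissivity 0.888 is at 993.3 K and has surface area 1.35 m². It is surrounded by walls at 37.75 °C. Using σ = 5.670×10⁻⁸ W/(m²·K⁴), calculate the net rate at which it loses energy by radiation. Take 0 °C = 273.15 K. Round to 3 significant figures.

Surroundings: T = 37.75 °C + 273.15 = 310.90 K.
Area A = 1.35 m².
Net radiated power P_net = εσA(T⁴ − T₀⁴) = 0.888×5.670×10⁻⁸×1.35×(993.3⁴ − 310.90⁴).
T⁴ − T₀⁴ = 9.73468×10¹¹ − 9.34293×10⁹ = 9.64125×10¹¹ K⁴, so P_net = 6.55×10⁴ W.

Net loss ≈ 6.55×10⁴ W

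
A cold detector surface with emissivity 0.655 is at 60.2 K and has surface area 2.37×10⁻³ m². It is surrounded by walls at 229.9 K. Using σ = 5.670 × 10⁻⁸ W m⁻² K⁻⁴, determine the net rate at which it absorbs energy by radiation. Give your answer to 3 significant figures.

Net gain ≈ 0.245 W

Area A = 2.37×10⁻³ m².
Net radiated power P_net = εσA(T⁴ − T₀⁴) = 0.655×5.670×10⁻⁸×2.37×10⁻³×(60.2⁴ − 229.9⁴).
T⁴ − T₀⁴ = 1.31337×10⁷ − 2.79355×10⁹ = -2.78042×10⁹ K⁴, so P_net = -0.245 W — negative, meaning a net gain of 0.245 W.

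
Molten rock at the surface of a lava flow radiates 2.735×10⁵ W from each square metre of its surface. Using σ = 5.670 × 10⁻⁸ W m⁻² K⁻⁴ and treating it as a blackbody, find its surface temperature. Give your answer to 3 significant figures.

I = σT⁴, so T = (I/σ)^(1/4) = (2.735×10⁵/(5.670×10⁻⁸))^(1/4) = 1.48×10³ K.

T ≈ 1.48×10³ K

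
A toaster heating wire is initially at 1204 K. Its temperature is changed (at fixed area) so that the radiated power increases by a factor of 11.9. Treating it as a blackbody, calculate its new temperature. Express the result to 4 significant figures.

T₂ ≈ 2236 K

P ∝ T⁴, so T₂/T₁ = (P₂/P₁)^(1/4) = (11.9)^(1/4) = 1.85732.
T₂ = 1204 × 1.85732 = 2236 K.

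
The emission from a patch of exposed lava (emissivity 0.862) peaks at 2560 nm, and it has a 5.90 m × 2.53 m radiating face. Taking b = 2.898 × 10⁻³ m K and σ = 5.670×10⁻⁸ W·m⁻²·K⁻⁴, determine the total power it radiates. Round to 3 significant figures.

P ≈ 1.20×10⁶ W

Wien's law: T = b/λ_max = 2.898×10⁻³/2.560×10⁻⁶ = 1132.03 K.
Area A = 5.90 × 2.53 = 14.927 m².
Then P = εσAT⁴ = 0.862×5.670×10⁻⁸×14.927×(1132.03)⁴ = 1.20×10⁶ W.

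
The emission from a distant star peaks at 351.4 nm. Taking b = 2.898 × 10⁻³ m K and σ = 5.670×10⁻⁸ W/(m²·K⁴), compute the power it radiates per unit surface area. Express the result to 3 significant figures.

I ≈ 2.62×10⁸ W/m²

Wien's law: T = b/λ_max = 2.898×10⁻³/3.514×10⁻⁷ = 8247.01 K.
Then I = σT⁴ = 5.670×10⁻⁸×(8247.01)⁴ = 2.62×10⁸ W/m².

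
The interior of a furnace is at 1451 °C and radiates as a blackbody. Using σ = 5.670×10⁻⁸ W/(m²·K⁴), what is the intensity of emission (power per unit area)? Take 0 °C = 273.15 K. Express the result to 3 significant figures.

T = 1451 °C + 273.15 = 1724.15 K.
Stefan–Boltzmann: I = σT⁴ = 5.670×10⁻⁸ × (1724.15)⁴ = 5.01×10⁵ W/m².

I ≈ 5.01×10⁵ W/m²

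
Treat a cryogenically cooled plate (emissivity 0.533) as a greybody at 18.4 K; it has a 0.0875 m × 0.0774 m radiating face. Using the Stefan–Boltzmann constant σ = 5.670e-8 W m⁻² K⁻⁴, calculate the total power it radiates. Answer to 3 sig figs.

Area A = 0.0875 × 0.0774 = 6.7725×10⁻³ m².
P = εσAT⁴ = 0.533 × 5.670×10⁻⁸ × 6.7725×10⁻³ × (18.4)⁴ = 2.35×10⁻⁵ W.

P ≈ 2.35×10⁻⁵ W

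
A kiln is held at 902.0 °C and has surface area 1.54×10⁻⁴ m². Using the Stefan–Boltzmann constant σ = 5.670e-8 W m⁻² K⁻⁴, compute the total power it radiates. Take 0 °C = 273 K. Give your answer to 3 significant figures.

T = 902.0 °C + 273 = 1175.0 K.
Area A = 1.54×10⁻⁴ m².
P = σAT⁴ = 5.670×10⁻⁸ × 1.54×10⁻⁴ × (1175.0)⁴ = 16.6 W.

P ≈ 16.6 W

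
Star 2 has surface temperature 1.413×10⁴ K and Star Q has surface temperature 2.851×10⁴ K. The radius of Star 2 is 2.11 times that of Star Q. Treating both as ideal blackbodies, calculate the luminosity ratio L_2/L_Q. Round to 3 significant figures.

L ∝ R²T⁴, so L_2/L_Q = (R_2/R_Q)²(T_2/T_Q)⁴ = (2.11)² × (1.413×10⁴/2.851×10⁴)⁴ = 4.4521 × 0.0603365 = 0.269.

L_2/L_Q ≈ 0.269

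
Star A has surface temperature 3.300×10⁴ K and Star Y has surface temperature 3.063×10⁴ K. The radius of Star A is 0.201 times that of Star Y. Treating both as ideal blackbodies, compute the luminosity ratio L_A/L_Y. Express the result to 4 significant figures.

L ∝ R²T⁴, so L_A/L_Y = (R_A/R_Y)²(T_A/T_Y)⁴ = (0.201)² × (3.300×10⁴/3.063×10⁴)⁴ = 0.040401 × 1.34731 = 0.05443.

L_A/L_Y ≈ 0.05443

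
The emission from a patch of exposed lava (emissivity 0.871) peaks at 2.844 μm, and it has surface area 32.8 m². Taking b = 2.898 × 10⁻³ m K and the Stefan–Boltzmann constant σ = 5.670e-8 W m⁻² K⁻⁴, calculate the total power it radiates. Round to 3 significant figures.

P ≈ 1.75×10⁶ W

Wien's law: T = b/λ_max = 2.898×10⁻³/2.844×10⁻⁶ = 1018.99 K.
Area A = 32.8 m².
Then P = εσAT⁴ = 0.871×5.670×10⁻⁸×32.8×(1018.99)⁴ = 1.75×10⁶ W.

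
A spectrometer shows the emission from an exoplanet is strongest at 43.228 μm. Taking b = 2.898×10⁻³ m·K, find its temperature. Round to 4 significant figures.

T ≈ 67.04 K

Wien's law gives T = b/λ_max = (2.898×10⁻³ m·K)/(4.3228×10⁻⁵ m) = 67.04 K.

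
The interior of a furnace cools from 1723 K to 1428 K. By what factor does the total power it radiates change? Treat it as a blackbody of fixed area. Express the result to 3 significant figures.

P ∝ T⁴, so P₂/P₁ = (T₂/T₁)⁴ = (1428/1723)⁴ = (0.828787)⁴ = 0.472.

P₂/P₁ ≈ 0.472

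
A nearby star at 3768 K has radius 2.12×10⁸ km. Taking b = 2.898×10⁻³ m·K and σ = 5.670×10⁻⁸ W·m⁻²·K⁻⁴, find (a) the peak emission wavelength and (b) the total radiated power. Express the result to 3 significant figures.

(a) λ_max = b/T = 2.898×10⁻³/3768 = 7.691×10⁻⁷ m = 769 nm.
Surface area A = 4πR² = 4π(2.12×10¹¹ m)² = 5.64783×10²³ m².
(b) P = σAT⁴ = 5.670×10⁻⁸×5.64783×10²³×(3768)⁴ = 6.46×10³⁰ W.

λ_max ≈ 769 nm; P ≈ 6.46×10³⁰ W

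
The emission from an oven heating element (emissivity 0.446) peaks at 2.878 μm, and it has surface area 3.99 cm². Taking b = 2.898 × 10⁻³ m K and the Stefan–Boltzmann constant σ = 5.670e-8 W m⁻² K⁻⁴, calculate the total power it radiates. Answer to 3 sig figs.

Wien's law: T = b/λ_max = 2.898×10⁻³/2.878×10⁻⁶ = 1006.95 K.
Area A = 3.99 cm² = 3.99×10⁻⁴ m².
Then P = εσAT⁴ = 0.446×5.670×10⁻⁸×3.99×10⁻⁴×(1006.95)⁴ = 10.4 W.

P ≈ 10.4 W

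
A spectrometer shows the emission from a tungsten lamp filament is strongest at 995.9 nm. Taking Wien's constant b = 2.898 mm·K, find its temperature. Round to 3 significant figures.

Wien's law gives T = b/λ_max = (2.898×10⁻³ m·K)/(9.959×10⁻⁷ m) = 2.91×10³ K.

T ≈ 2.91×10³ K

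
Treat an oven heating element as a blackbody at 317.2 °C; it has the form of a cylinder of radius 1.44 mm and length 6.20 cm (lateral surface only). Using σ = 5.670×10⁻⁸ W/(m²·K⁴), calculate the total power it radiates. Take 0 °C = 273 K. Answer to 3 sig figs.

P ≈ 3.86 W

T = 317.2 °C + 273 = 590.2 K.
Lateral area A = 2πrL = 2π×1.44×10⁻³×0.0620 = 5.60963×10⁻⁴ m².
P = σAT⁴ = 5.670×10⁻⁸ × 5.60963×10⁻⁴ × (590.2)⁴ = 3.86 W.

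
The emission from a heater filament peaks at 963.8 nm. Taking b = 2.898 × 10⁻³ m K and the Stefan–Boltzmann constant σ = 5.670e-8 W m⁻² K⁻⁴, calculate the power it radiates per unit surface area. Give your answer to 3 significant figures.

I ≈ 4.63×10⁶ W/m²

Wien's law: T = b/λ_max = 2.898×10⁻³/9.638×10⁻⁷ = 3006.85 K.
Then I = σT⁴ = 5.670×10⁻⁸×(3006.85)⁴ = 4.63×10⁶ W/m².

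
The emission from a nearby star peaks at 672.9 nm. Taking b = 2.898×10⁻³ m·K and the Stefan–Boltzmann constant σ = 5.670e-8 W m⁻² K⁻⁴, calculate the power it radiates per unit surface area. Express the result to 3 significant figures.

I ≈ 1.95×10⁷ W/m²

Wien's law: T = b/λ_max = 2.898×10⁻³/6.729×10⁻⁷ = 4306.73 K.
Then I = σT⁴ = 5.670×10⁻⁸×(4306.73)⁴ = 1.95×10⁷ W/m².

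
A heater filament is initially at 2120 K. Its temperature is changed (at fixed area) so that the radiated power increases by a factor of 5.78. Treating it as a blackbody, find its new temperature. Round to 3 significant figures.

P ∝ T⁴, so T₂/T₁ = (P₂/P₁)^(1/4) = (5.78)^(1/4) = 1.55054.
T₂ = 2120 × 1.55054 = 3.29×10³ K.

T₂ ≈ 3.29×10³ K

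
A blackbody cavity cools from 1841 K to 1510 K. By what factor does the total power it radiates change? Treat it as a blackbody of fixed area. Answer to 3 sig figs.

P ∝ T⁴, so P₂/P₁ = (T₂/T₁)⁴ = (1510/1841)⁴ = (0.820206)⁴ = 0.453.

P₂/P₁ ≈ 0.453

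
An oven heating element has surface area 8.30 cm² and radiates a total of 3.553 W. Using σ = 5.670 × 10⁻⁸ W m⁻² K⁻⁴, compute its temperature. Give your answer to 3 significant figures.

T ≈ 524 K

Area A = 8.30 cm² = 8.30×10⁻⁴ m².
P = σAT⁴ ⇒ T = (P/(σA))^(1/4) = (3.553/(5.670×10⁻⁸×8.30×10⁻⁴))^(1/4) = 524 K.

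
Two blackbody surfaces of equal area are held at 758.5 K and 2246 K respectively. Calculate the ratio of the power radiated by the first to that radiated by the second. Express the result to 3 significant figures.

P₁/P₂ ≈ 0.0130

With equal areas, P₁/P₂ = (T₁/T₂)⁴ = (758.5/2246)⁴ = 0.0130.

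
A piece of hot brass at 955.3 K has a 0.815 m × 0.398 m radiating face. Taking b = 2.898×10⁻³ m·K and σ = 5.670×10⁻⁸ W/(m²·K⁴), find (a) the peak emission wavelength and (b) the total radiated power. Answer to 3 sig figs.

(a) λ_max = b/T = 2.898×10⁻³/955.3 = 3.034×10⁻⁶ m = 3.03 μm.
Area A = 0.815 × 0.398 = 0.32437 m².
(b) P = σAT⁴ = 5.670×10⁻⁸×0.32437×(955.3)⁴ = 1.53×10⁴ W.

λ_max ≈ 3.03 μm; P ≈ 1.53×10⁴ W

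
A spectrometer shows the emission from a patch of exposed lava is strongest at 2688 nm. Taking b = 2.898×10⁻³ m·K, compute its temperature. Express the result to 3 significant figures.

Wien's law gives T = b/λ_max = (2.898×10⁻³ m·K)/(2.688×10⁻⁶ m) = 1.08×10³ K.

T ≈ 1.08×10³ K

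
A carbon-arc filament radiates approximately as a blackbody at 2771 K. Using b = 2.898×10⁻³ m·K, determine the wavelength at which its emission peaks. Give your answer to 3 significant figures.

λ_max ≈ 1.05 μm

Wien's displacement law: λ_max = b/T = (2.898×10⁻³ m·K)/(2771 K) = 1.046×10⁻⁶ m.
That is 1.05 μm, in the infrared range.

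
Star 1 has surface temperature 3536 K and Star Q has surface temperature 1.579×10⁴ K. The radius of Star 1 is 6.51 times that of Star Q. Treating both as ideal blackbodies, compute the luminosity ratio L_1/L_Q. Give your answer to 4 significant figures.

L ∝ R²T⁴, so L_1/L_Q = (R_1/R_Q)²(T_1/T_Q)⁴ = (6.51)² × (3536/1.579×10⁴)⁴ = 42.3801 × 2.51490×10⁻³ = 0.1066.

L_1/L_Q ≈ 0.1066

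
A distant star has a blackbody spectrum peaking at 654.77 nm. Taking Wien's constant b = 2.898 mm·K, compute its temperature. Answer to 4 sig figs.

Wien's law gives T = b/λ_max = (2.898×10⁻³ m·K)/(6.5477×10⁻⁷ m) = 4426 K.

T ≈ 4426 K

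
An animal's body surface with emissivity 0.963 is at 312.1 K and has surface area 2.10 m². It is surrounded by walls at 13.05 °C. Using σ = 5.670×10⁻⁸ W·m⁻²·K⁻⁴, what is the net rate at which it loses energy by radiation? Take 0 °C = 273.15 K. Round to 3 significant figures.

Surroundings: T = 13.05 °C + 273.15 = 286.20 K.
Area A = 2.10 m².
Net radiated power P_net = εσA(T⁴ − T₀⁴) = 0.963×5.670×10⁻⁸×2.10×(312.1⁴ − 286.20⁴).
T⁴ − T₀⁴ = 9.48801×10⁹ − 6.70932×10⁹ = 2.77869×10⁹ K⁴, so P_net = 319 W.

Net loss ≈ 319 W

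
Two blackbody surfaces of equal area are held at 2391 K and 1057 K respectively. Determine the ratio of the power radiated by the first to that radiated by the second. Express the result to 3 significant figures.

P₁/P₂ ≈ 26.2

With equal areas, P₁/P₂ = (T₁/T₂)⁴ = (2391/1057)⁴ = 26.2.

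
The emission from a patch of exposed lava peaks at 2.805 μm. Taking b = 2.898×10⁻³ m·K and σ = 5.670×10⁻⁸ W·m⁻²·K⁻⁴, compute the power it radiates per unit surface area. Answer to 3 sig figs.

I ≈ 6.46×10⁴ W/m²

Wien's law: T = b/λ_max = 2.898×10⁻³/2.805×10⁻⁶ = 1033.16 K.
Then I = σT⁴ = 5.670×10⁻⁸×(1033.16)⁴ = 6.46×10⁴ W/m².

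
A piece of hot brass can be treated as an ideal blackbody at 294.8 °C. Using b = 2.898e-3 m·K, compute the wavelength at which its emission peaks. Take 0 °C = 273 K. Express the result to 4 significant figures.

λ_max ≈ 5.104 μm

T = 294.8 °C + 273 = 567.8 K.
Wien's displacement law: λ_max = b/T = (2.898×10⁻³ m·K)/(567.8 K) = 5.1039×10⁻⁶ m.
That is 5.104 μm, in the infrared range.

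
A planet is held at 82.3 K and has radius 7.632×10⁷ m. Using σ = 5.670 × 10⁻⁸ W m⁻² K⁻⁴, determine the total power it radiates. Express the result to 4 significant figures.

P ≈ 1.904×10¹⁷ W

Surface area A = 4πR² = 4π(7.632×10⁷ m)² = 7.31959×10¹⁶ m².
P = σAT⁴ = 5.670×10⁻⁸ × 7.31959×10¹⁶ × (82.3)⁴ = 1.904×10¹⁷ W.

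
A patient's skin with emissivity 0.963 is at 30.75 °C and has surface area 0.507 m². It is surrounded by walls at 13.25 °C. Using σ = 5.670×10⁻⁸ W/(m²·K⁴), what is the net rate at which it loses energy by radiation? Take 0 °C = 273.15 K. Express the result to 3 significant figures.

Net loss ≈ 49.9 W

T = 30.75 °C + 273.15 = 303.90 K.
Surroundings: T = 13.25 °C + 273.15 = 286.40 K.
Area A = 0.507 m².
Net radiated power P_net = εσA(T⁴ − T₀⁴) = 0.963×5.670×10⁻⁸×0.507×(303.90⁴ − 286.40⁴).
T⁴ − T₀⁴ = 8.52948×10⁹ − 6.72809×10⁹ = 1.80139×10⁹ K⁴, so P_net = 49.9 W.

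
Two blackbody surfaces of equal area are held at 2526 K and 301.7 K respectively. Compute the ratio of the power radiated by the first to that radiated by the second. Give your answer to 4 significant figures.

With equal areas, P₁/P₂ = (T₁/T₂)⁴ = (2526/301.7)⁴ = 4914.

P₁/P₂ ≈ 4914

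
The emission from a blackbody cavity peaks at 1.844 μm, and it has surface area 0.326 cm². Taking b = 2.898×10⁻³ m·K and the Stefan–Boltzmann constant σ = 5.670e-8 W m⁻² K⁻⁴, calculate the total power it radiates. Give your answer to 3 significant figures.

Wien's law: T = b/λ_max = 2.898×10⁻³/1.844×10⁻⁶ = 1571.58 K.
Area A = 0.326 cm² = 3.26×10⁻⁵ m².
Then P = σAT⁴ = 5.670×10⁻⁸×3.26×10⁻⁵×(1571.58)⁴ = 11.3 W.

P ≈ 11.3 W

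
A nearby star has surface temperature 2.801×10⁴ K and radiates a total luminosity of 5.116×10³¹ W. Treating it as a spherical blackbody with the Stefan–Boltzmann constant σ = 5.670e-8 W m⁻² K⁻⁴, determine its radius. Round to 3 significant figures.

R ≈ 1.08×10¹⁰ m

L = 4πR²σT⁴ ⇒ R = √(L/(4πσT⁴)).
σT⁴ = 3.49008×10¹⁰ W/m², so R = √(5.116×10³¹/(4π×3.49008×10¹⁰)) = 1.08×10¹⁰ m.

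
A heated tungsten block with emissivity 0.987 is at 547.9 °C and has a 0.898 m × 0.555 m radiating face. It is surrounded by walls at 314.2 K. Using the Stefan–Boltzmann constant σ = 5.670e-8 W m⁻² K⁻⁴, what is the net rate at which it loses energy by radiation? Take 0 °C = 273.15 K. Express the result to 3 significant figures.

Net loss ≈ 1.24×10⁴ W

T = 547.9 °C + 273.15 = 821.05 K.
Area A = 0.898 × 0.555 = 0.49839 m².
Net radiated power P_net = εσA(T⁴ − T₀⁴) = 0.987×5.670×10⁻⁸×0.49839×(821.05⁴ − 314.2⁴).
T⁴ − T₀⁴ = 4.54442×10¹¹ − 9.74596×10⁹ = 4.44696×10¹¹ K⁴, so P_net = 1.24×10⁴ W.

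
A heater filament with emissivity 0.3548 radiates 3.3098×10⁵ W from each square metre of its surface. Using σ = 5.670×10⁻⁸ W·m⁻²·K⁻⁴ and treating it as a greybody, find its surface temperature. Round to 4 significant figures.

I = εσT⁴, so T = (I/εσ)^(1/4) = (3.3098×10⁵/(0.3548×5.670×10⁻⁸))^(1/4) = 2014 K.

T ≈ 2014 K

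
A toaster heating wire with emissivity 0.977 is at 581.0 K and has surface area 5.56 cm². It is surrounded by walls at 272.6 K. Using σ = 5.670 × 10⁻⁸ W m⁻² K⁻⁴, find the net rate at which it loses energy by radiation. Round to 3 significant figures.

Area A = 5.56 cm² = 5.56×10⁻⁴ m².
Net radiated power P_net = εσA(T⁴ − T₀⁴) = 0.977×5.670×10⁻⁸×5.56×10⁻⁴×(581.0⁴ − 272.6⁴).
T⁴ − T₀⁴ = 1.13947×10¹¹ − 5.52209×10⁹ = 1.08425×10¹¹ K⁴, so P_net = 3.34 W.

Net loss ≈ 3.34 W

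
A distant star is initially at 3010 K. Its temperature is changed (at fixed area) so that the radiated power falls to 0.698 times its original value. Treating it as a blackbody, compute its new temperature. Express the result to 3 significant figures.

P ∝ T⁴, so T₂/T₁ = (P₂/P₁)^(1/4) = (0.698)^(1/4) = 0.914037.
T₂ = 3010 × 0.914037 = 2.75×10³ K.

T₂ ≈ 2.75×10³ K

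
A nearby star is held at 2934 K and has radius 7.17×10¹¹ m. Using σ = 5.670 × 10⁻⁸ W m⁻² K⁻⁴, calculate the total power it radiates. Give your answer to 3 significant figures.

P ≈ 2.71×10³¹ W

Surface area A = 4πR² = 4π(7.17×10¹¹ m)² = 6.46023×10²⁴ m².
P = σAT⁴ = 5.670×10⁻⁸ × 6.46023×10²⁴ × (2934)⁴ = 2.71×10³¹ W.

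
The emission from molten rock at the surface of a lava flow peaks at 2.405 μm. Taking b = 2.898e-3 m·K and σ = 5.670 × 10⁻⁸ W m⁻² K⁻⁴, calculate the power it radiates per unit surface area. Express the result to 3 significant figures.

I ≈ 1.20×10⁵ W/m²

Wien's law: T = b/λ_max = 2.898×10⁻³/2.405×10⁻⁶ = 1204.99 K.
Then I = σT⁴ = 5.670×10⁻⁸×(1204.99)⁴ = 1.20×10⁵ W/m².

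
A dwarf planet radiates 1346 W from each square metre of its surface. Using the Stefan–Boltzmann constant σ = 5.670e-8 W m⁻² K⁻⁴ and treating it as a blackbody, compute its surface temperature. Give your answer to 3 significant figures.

T ≈ 393 K

I = σT⁴, so T = (I/σ)^(1/4) = (1346/(5.670×10⁻⁸))^(1/4) = 393 K.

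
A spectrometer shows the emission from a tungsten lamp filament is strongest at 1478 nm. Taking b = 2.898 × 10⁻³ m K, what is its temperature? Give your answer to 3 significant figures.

T ≈ 1.96×10³ K

Wien's law gives T = b/λ_max = (2.898×10⁻³ m·K)/(1.478×10⁻⁶ m) = 1.96×10³ K.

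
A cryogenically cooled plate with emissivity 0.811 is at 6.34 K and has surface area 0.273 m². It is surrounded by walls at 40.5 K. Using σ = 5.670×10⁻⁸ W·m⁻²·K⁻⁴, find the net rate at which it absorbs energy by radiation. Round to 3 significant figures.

Area A = 0.273 m².
Net radiated power P_net = εσA(T⁴ − T₀⁴) = 0.811×5.670×10⁻⁸×0.273×(6.34⁴ − 40.5⁴).
T⁴ − T₀⁴ = 1615.69 − 2.69042×10⁶ = -2.68880×10⁶ K⁴, so P_net = -0.0338 W — negative, meaning a net gain of 0.0338 W.

Net gain ≈ 0.0338 W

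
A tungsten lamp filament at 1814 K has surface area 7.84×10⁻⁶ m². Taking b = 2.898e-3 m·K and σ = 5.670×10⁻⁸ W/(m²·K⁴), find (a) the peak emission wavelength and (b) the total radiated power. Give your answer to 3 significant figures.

(a) λ_max = b/T = 2.898×10⁻³/1814 = 1.598×10⁻⁶ m = 1.60×10³ nm.
Area A = 7.84×10⁻⁶ m².
(b) P = σAT⁴ = 5.670×10⁻⁸×7.84×10⁻⁶×(1814)⁴ = 4.81 W.

λ_max ≈ 1.60×10³ nm; P ≈ 4.81 W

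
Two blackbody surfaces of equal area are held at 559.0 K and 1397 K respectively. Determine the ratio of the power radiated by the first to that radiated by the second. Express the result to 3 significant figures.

With equal areas, P₁/P₂ = (T₁/T₂)⁴ = (559.0/1397)⁴ = 0.0256.

P₁/P₂ ≈ 0.0256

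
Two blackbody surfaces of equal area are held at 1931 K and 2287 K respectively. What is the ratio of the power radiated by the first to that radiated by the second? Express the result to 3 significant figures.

With equal areas, P₁/P₂ = (T₁/T₂)⁴ = (1931/2287)⁴ = 0.508.

P₁/P₂ ≈ 0.508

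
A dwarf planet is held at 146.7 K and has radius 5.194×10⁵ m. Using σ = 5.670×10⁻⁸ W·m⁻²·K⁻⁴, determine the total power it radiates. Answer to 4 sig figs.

P ≈ 8.903×10¹³ W

Surface area A = 4πR² = 4π(5.194×10⁵ m)² = 3.39011×10¹² m².
P = σAT⁴ = 5.670×10⁻⁸ × 3.39011×10¹² × (146.7)⁴ = 8.903×10¹³ W.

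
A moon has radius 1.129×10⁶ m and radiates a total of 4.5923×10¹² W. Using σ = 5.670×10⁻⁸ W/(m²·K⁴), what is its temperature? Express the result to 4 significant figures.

T ≈ 47.42 K

Surface area A = 4πR² = 4π(1.129×10⁶ m)² = 1.60176×10¹³ m².
P = σAT⁴ ⇒ T = (P/(σA))^(1/4) = (4.5923×10¹²/(5.670×10⁻⁸×1.60176×10¹³))^(1/4) = 47.42 K.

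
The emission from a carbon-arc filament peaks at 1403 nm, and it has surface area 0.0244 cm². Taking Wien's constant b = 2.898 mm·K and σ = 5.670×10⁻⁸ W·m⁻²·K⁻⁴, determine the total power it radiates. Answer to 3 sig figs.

P ≈ 2.52 W

Wien's law: T = b/λ_max = 2.898×10⁻³/1.403×10⁻⁶ = 2065.57 K.
Area A = 0.0244 cm² = 2.44×10⁻⁶ m².
Then P = σAT⁴ = 5.670×10⁻⁸×2.44×10⁻⁶×(2065.57)⁴ = 2.52 W.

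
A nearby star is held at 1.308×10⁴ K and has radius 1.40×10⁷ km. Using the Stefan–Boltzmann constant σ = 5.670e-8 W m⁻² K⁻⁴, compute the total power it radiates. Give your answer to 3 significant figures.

Surface area A = 4πR² = 4π(1.40×10¹⁰ m)² = 2.46301×10²¹ m².
P = σAT⁴ = 5.670×10⁻⁸ × 2.46301×10²¹ × (1.308×10⁴)⁴ = 4.09×10³⁰ W.

P ≈ 4.09×10³⁰ W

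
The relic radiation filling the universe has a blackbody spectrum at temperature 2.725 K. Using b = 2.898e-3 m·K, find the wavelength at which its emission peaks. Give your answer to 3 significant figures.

λ_max ≈ 1.06×10⁻³ m

Wien's displacement law: λ_max = b/T = (2.898×10⁻³ m·K)/(2.725 K) = 1.063×10⁻³ m.
That is 1.06×10⁻³ m, in the microwave range.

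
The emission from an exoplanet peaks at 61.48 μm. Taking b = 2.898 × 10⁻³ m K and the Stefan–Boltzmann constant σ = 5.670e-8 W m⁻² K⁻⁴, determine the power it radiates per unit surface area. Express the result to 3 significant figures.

I ≈ 0.280 W/m²

Wien's law: T = b/λ_max = 2.898×10⁻³/6.148×10⁻⁵ = 47.1373 K.
Then I = σT⁴ = 5.670×10⁻⁸×(47.1373)⁴ = 0.280 W/m².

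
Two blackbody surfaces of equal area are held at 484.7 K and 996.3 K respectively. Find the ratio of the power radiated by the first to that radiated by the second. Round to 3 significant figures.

P₁/P₂ ≈ 0.0560

With equal areas, P₁/P₂ = (T₁/T₂)⁴ = (484.7/996.3)⁴ = 0.0560.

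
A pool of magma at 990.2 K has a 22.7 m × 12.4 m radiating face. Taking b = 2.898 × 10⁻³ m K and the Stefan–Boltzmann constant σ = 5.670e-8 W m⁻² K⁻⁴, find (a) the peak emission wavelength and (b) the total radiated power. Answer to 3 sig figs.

(a) λ_max = b/T = 2.898×10⁻³/990.2 = 2.927×10⁻⁶ m = 2.93×10³ nm.
Area A = 22.7 × 12.4 = 281.48 m².
(b) P = σAT⁴ = 5.670×10⁻⁸×281.48×(990.2)⁴ = 1.53×10⁷ W.

λ_max ≈ 2.93×10³ nm; P ≈ 1.53×10⁷ W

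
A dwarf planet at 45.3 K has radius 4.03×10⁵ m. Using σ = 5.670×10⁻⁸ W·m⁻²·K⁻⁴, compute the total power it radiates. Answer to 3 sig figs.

P ≈ 4.87×10¹¹ W

Surface area A = 4πR² = 4π(4.03×10⁵ m)² = 2.04089×10¹² m².
P = σAT⁴ = 5.670×10⁻⁸ × 2.04089×10¹² × (45.3)⁴ = 4.87×10¹¹ W.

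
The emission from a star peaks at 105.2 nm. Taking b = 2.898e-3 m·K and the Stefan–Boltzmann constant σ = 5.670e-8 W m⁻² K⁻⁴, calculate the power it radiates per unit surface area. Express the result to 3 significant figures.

I ≈ 3.27×10¹⁰ W/m²

Wien's law: T = b/λ_max = 2.898×10⁻³/1.052×10⁻⁷ = 27547.5 K.
Then I = σT⁴ = 5.670×10⁻⁸×(27547.5)⁴ = 3.27×10¹⁰ W/m².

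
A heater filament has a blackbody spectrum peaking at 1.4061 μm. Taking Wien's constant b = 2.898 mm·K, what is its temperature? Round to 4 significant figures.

T ≈ 2061 K

Wien's law gives T = b/λ_max = (2.898×10⁻³ m·K)/(1.4061×10⁻⁶ m) = 2061 K.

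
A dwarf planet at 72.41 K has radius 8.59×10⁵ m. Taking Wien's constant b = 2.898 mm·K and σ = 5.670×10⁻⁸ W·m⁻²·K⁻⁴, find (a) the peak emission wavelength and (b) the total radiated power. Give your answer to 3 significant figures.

(a) λ_max = b/T = 2.898×10⁻³/72.41 = 4.002×10⁻⁵ m = 40.0 μm.
Surface area A = 4πR² = 4π(8.59×10⁵ m)² = 9.27249×10¹² m².
(b) P = σAT⁴ = 5.670×10⁻⁸×9.27249×10¹²×(72.41)⁴ = 1.45×10¹³ W.

λ_max ≈ 40.0 μm; P ≈ 1.45×10¹³ W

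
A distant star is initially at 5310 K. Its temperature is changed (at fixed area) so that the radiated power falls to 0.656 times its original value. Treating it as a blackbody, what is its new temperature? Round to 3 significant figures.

T₂ ≈ 4.78×10³ K

P ∝ T⁴, so T₂/T₁ = (P₂/P₁)^(1/4) = (0.656)^(1/4) = 0.899966.
T₂ = 5310 × 0.899966 = 4.78×10³ K.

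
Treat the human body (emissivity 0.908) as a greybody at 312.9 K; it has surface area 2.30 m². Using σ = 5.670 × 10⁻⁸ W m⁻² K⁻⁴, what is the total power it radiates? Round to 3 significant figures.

Area A = 2.30 m².
P = εσAT⁴ = 0.908 × 5.670×10⁻⁸ × 2.30 × (312.9)⁴ = 1.14×10³ W.

P ≈ 1.14×10³ W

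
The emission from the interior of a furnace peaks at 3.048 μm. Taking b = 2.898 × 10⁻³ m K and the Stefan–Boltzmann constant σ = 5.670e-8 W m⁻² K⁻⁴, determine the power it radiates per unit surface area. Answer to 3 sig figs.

Wien's law: T = b/λ_max = 2.898×10⁻³/3.048×10⁻⁶ = 950.787 K.
Then I = σT⁴ = 5.670×10⁻⁸×(950.787)⁴ = 4.63×10⁴ W/m².

I ≈ 4.63×10⁴ W/m²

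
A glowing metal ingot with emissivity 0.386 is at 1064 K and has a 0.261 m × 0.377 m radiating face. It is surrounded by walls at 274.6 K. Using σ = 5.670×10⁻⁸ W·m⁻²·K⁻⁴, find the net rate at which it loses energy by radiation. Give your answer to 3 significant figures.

Area A = 0.261 × 0.377 = 0.098397 m².
Net radiated power P_net = εσA(T⁴ − T₀⁴) = 0.386×5.670×10⁻⁸×0.098397×(1064⁴ − 274.6⁴).
T⁴ − T₀⁴ = 1.28164×10¹² − 5.68594×10⁹ = 1.27595×10¹² K⁴, so P_net = 2.75×10³ W.

Net loss ≈ 2.75×10³ W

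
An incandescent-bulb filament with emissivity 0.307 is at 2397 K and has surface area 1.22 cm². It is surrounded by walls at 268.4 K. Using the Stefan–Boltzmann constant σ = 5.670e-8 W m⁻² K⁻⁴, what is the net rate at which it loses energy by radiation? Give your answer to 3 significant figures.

Area A = 1.22 cm² = 1.22×10⁻⁴ m².
Net radiated power P_net = εσA(T⁴ − T₀⁴) = 0.307×5.670×10⁻⁸×1.22×10⁻⁴×(2397⁴ − 268.4⁴).
T⁴ − T₀⁴ = 3.30120×10¹³ − 5.18955×10⁹ = 3.30068×10¹³ K⁴, so P_net = 70.1 W.

Net loss ≈ 70.1 W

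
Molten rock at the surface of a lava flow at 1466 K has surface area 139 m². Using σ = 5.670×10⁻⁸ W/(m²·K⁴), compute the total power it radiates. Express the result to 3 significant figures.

P ≈ 3.64×10⁷ W

Area A = 139 m².
P = σAT⁴ = 5.670×10⁻⁸ × 139 × (1466)⁴ = 3.64×10⁷ W.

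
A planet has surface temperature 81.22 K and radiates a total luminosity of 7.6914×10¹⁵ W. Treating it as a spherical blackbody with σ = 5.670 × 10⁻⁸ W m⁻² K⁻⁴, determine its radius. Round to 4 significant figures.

L = 4πR²σT⁴ ⇒ R = √(L/(4πσT⁴)).
σT⁴ = 2.46737 W/m², so R = √(7.6914×10¹⁵/(4π×2.46737)) = 1.575×10⁷ m.

R ≈ 1.575×10⁷ m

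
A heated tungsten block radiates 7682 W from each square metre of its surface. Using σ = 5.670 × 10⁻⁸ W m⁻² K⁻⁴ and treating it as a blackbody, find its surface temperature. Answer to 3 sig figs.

I = σT⁴, so T = (I/σ)^(1/4) = (7682/(5.670×10⁻⁸))^(1/4) = 607 K.

T ≈ 607 K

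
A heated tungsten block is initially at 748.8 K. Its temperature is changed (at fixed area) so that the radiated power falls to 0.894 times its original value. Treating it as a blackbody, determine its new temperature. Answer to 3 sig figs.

T₂ ≈ 728 K

P ∝ T⁴, so T₂/T₁ = (P₂/P₁)^(1/4) = (0.894)^(1/4) = 0.972376.
T₂ = 748.8 × 0.972376 = 728 K.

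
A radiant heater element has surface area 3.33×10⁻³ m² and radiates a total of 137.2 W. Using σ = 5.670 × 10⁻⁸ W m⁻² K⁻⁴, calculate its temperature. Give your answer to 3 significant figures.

Area A = 3.33×10⁻³ m².
P = σAT⁴ ⇒ T = (P/(σA))^(1/4) = (137.2/(5.670×10⁻⁸×3.33×10⁻³))^(1/4) = 923 K.

T ≈ 923 K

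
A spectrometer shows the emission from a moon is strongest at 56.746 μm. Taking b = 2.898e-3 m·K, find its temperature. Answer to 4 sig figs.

T ≈ 51.07 K

Wien's law gives T = b/λ_max = (2.898×10⁻³ m·K)/(5.6746×10⁻⁵ m) = 51.07 K.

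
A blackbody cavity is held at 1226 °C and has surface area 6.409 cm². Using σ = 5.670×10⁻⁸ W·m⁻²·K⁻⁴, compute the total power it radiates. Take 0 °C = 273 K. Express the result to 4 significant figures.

P ≈ 183.5 W

T = 1226 °C + 273 = 1499 K.
Area A = 6.409 cm² = 6.409×10⁻⁴ m².
P = σAT⁴ = 5.670×10⁻⁸ × 6.409×10⁻⁴ × (1499)⁴ = 183.5 W.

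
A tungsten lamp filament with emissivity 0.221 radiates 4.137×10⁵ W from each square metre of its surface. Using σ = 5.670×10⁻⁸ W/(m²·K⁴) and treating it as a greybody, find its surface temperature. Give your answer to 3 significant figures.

T ≈ 2.40×10³ K

I = εσT⁴, so T = (I/εσ)^(1/4) = (4.137×10⁵/(0.221×5.670×10⁻⁸))^(1/4) = 2.40×10³ K.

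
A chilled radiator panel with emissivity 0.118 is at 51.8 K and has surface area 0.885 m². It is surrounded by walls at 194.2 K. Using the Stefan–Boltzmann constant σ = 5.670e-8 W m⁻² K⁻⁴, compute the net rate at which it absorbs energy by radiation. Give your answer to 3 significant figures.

Area A = 0.885 m².
Net radiated power P_net = εσA(T⁴ − T₀⁴) = 0.118×5.670×10⁻⁸×0.885×(51.8⁴ − 194.2⁴).
T⁴ − T₀⁴ = 7.19978×10⁶ − 1.42232×10⁹ = -1.41512×10⁹ K⁴, so P_net = -8.38 W — negative, meaning a net gain of 8.38 W.

Net gain ≈ 8.38 W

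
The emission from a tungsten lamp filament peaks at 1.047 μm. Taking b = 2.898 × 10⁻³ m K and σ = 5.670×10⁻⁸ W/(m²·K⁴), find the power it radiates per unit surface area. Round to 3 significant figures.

Wien's law: T = b/λ_max = 2.898×10⁻³/1.047×10⁻⁶ = 2767.91 K.
Then I = σT⁴ = 5.670×10⁻⁸×(2767.91)⁴ = 3.33×10⁶ W/m².

I ≈ 3.33×10⁶ W/m²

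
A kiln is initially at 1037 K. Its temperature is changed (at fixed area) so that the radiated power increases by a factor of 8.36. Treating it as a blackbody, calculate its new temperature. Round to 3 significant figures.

T₂ ≈ 1.76×10³ K

P ∝ T⁴, so T₂/T₁ = (P₂/P₁)^(1/4) = (8.36)^(1/4) = 1.70040.
T₂ = 1037 × 1.70040 = 1.76×10³ K.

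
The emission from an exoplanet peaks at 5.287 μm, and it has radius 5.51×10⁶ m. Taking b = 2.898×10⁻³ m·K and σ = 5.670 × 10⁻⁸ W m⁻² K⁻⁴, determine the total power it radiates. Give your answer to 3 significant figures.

P ≈ 1.95×10¹⁸ W

Wien's law: T = b/λ_max = 2.898×10⁻³/5.287×10⁻⁶ = 548.137 K.
Surface area A = 4πR² = 4π(5.51×10⁶ m)² = 3.81516×10¹⁴ m².
Then P = σAT⁴ = 5.670×10⁻⁸×3.81516×10¹⁴×(548.137)⁴ = 1.95×10¹⁸ W.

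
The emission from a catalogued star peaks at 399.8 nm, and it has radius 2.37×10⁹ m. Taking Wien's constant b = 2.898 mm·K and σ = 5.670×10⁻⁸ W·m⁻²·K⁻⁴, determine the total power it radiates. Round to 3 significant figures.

Wien's law: T = b/λ_max = 2.898×10⁻³/3.998×10⁻⁷ = 7248.62 K.
Surface area A = 4πR² = 4π(2.37×10⁹ m)² = 7.05840×10¹⁹ m².
Then P = σAT⁴ = 5.670×10⁻⁸×7.05840×10¹⁹×(7248.62)⁴ = 1.10×10²⁸ W.

P ≈ 1.10×10²⁸ W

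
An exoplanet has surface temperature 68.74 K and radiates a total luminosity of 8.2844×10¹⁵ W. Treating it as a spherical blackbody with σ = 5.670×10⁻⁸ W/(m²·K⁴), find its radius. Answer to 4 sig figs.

L = 4πR²σT⁴ ⇒ R = √(L/(4πσT⁴)).
σT⁴ = 1.26596 W/m², so R = √(8.2844×10¹⁵/(4π×1.26596)) = 2.282×10⁷ m.

R ≈ 2.282×10⁷ m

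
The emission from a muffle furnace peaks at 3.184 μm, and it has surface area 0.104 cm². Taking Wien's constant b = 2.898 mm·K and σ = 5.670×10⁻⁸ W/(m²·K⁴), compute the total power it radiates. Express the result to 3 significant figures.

Wien's law: T = b/λ_max = 2.898×10⁻³/3.184×10⁻⁶ = 910.176 K.
Area A = 0.104 cm² = 1.04×10⁻⁵ m².
Then P = σAT⁴ = 5.670×10⁻⁸×1.04×10⁻⁵×(910.176)⁴ = 0.405 W.

P ≈ 0.405 W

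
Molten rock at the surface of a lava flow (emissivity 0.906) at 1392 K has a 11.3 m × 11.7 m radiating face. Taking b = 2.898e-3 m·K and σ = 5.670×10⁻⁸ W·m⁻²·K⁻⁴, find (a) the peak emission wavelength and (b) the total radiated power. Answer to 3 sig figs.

λ_max ≈ 2.08 μm; P ≈ 2.55×10⁷ W

(a) λ_max = b/T = 2.898×10⁻³/1392 = 2.082×10⁻⁶ m = 2.08 μm.
Area A = 11.3 × 11.7 = 132.21 m².
(b) P = εσAT⁴ = 0.906×5.670×10⁻⁸×132.21×(1392)⁴ = 2.55×10⁷ W.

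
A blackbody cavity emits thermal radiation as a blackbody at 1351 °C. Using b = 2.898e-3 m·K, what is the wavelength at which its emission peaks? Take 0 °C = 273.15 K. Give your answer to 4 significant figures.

T = 1351 °C + 273.15 = 1624.15 K.
Wien's displacement law: λ_max = b/T = (2.898×10⁻³ m·K)/(1624.15 K) = 1.7843×10⁻⁶ m.
That is 1784 nm, in the infrared range.

λ_max ≈ 1784 nm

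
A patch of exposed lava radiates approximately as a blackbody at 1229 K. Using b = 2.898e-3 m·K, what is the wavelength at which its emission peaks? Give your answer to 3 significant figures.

Wien's displacement law: λ_max = b/T = (2.898×10⁻³ m·K)/(1229 K) = 2.358×10⁻⁶ m.
That is 2.36 μm, in the infrared range.

λ_max ≈ 2.36 μm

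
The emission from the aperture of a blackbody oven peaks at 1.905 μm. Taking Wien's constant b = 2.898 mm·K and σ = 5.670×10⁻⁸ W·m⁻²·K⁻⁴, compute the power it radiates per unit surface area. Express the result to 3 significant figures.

Wien's law: T = b/λ_max = 2.898×10⁻³/1.905×10⁻⁶ = 1521.26 K.
Then I = σT⁴ = 5.670×10⁻⁸×(1521.26)⁴ = 3.04×10⁵ W/m².

I ≈ 3.04×10⁵ W/m²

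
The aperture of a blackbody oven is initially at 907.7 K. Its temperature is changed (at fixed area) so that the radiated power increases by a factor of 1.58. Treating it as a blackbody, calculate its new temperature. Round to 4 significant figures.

P ∝ T⁴, so T₂/T₁ = (P₂/P₁)^(1/4) = (1.58)^(1/4) = 1.12115.
T₂ = 907.7 × 1.12115 = 1018 K.

T₂ ≈ 1018 K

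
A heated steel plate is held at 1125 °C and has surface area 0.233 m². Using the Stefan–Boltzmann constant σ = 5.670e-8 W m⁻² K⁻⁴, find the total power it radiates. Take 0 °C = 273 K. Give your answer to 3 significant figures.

T = 1125 °C + 273 = 1398 K.
Area A = 0.233 m².
P = σAT⁴ = 5.670×10⁻⁸ × 0.233 × (1398)⁴ = 5.05×10⁴ W.

P ≈ 5.05×10⁴ W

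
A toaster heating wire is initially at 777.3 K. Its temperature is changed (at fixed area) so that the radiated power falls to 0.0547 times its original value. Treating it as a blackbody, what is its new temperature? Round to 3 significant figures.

P ∝ T⁴, so T₂/T₁ = (P₂/P₁)^(1/4) = (0.0547)^(1/4) = 0.483612.
T₂ = 777.3 × 0.483612 = 376 K.

T₂ ≈ 376 K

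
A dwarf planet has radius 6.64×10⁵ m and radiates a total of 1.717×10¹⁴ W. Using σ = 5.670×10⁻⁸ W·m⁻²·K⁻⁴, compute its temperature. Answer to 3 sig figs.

Surface area A = 4πR² = 4π(6.64×10⁵ m)² = 5.54046×10¹² m².
P = σAT⁴ ⇒ T = (P/(σA))^(1/4) = (1.717×10¹⁴/(5.670×10⁻⁸×5.54046×10¹²))^(1/4) = 153 K.

T ≈ 153 K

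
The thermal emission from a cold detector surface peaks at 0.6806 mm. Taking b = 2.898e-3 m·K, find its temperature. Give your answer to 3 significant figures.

T ≈ 4.26 K

Wien's law gives T = b/λ_max = (2.898×10⁻³ m·K)/(6.806×10⁻⁴ m) = 4.26 K.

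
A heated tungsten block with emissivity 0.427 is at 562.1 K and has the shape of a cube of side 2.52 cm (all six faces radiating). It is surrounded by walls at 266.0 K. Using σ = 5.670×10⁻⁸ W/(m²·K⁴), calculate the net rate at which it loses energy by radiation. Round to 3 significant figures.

Area A = 6s² = 6×(0.0252 m)² = 3.81024×10⁻³ m².
Net radiated power P_net = εσA(T⁴ − T₀⁴) = 0.427×5.670×10⁻⁸×3.81024×10⁻³×(562.1⁴ − 266.0⁴).
T⁴ − T₀⁴ = 9.98285×10¹⁰ − 5.00641×10⁹ = 9.48221×10¹⁰ K⁴, so P_net = 8.75 W.

Net loss ≈ 8.75 W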